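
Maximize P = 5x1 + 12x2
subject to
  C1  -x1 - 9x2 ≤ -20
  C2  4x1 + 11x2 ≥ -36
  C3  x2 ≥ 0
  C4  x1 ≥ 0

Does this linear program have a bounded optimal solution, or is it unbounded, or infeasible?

From the feasible point (20, 0), moving in the direction (0, 1) keeps every constraint satisfied while P increases without bound.

unbounded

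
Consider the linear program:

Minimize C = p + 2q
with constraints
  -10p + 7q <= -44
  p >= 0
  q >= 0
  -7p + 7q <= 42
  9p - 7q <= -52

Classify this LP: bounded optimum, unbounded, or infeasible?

infeasible

The boundaries -10p + 7q = -44 and q = 0 meet at (22/5, 0), but that point violates 9p - 7q ≤ -52. Every candidate vertex is excluded by some other constraint, so the feasible region is empty.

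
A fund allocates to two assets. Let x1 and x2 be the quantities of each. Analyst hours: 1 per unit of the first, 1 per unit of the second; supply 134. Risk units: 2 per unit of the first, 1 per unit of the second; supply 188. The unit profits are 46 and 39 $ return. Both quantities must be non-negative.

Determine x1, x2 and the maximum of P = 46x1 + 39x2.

x1 = 54, x2 = 80, maximum P = 5604

Feasible corners and P = 46x1 + 39x2:
  (0, 0) → P = 0
  (0, 134) → P = 5226
  (94, 0) → P = 4324
  (54, 80) → P = 5604

The optimum lies where x1 + x2 = 134 and 2x1 + x2 = 188.
Solving simultaneously gives x1 = 54, x2 = 80.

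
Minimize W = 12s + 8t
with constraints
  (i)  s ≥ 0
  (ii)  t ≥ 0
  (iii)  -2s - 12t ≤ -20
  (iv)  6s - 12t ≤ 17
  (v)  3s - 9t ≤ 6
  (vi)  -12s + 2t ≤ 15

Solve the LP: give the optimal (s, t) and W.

s = 0, t = 5/3, minimum W = 40/3

Extreme points and W = 12s + 8t:
  (0, 5/3) → W = 40/3
  (0, 15/2) → W = 60
  (37/8, 43/48) → W = 188/3
The feasible region is unbounded (it extends along (2, 1), (1, 6)), but W strictly increases along every unbounded feasible direction, so there is no improving ray and the minimum is attained at a vertex.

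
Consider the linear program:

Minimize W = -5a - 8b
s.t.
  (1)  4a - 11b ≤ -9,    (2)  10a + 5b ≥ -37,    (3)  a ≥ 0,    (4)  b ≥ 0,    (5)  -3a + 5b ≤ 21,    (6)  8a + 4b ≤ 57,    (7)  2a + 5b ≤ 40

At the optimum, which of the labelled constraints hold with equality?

Feasible corners and W = -5a - 8b:
  (0, 9/11) → W = -72/11
  (591/104, 75/26) → W = -5355/104
  (0, 21/5) → W = -168/5
  (19/5, 162/25) → W = -1771/25
  (125/32, 103/16) → W = -2273/32

The minimum is at (125/32, 103/16). Substituting into each constraint, equality holds for (6) and (7); the remaining constraints have slack.

(6) and (7)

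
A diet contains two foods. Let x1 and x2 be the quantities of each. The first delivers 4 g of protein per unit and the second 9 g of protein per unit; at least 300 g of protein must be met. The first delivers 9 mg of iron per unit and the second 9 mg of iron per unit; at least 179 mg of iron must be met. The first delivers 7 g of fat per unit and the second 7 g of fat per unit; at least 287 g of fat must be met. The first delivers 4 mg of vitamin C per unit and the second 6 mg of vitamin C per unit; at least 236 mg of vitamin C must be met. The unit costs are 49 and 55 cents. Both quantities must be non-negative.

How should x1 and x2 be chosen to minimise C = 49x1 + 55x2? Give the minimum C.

Vertices and C = 49x1 + 55x2:
  (0, 41) → C = 2255
  (75, 0) → C = 3675
  (27, 64/3) → C = 7489/3
  (5, 36) → C = 2225
The feasible region is unbounded (it extends along (0, 1), (1, 0)), but C strictly increases along every unbounded feasible direction, so there is no improving ray and the minimum is attained at a vertex.

x1 = 5, x2 = 36, minimum C = 2225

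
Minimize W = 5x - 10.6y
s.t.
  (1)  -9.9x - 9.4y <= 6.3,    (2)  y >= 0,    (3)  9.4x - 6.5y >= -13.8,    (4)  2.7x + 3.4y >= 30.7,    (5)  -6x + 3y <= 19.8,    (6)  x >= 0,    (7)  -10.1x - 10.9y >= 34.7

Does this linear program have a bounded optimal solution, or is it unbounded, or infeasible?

infeasible

The boundaries y = 0 and 2.7x + 3.4y = 30.7 meet at (307/27, 0), but that point violates -10.1x - 10.9y ≥ 34.7. Every candidate vertex is excluded by some other constraint, so the feasible region is empty.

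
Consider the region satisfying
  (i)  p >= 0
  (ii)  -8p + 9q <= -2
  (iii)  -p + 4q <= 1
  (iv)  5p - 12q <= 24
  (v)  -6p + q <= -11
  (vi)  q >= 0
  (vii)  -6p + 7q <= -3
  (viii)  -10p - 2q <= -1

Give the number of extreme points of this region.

4

Pairwise boundary intersections that survive every other constraint:
  (27/2, 29/8)
  (45/23, 17/23)
  (24/5, 0)
  (11/6, 0)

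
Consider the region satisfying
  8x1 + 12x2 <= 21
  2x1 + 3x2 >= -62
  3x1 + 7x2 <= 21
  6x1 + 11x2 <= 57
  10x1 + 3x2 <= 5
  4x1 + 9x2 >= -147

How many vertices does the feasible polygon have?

5

The feasible vertices (each the meet of two boundaries and inside every other half-plane) are:
  (-21/4, 21/4)
  (-1/32, 85/48)
  (-497/5, 228/5)
  (-39/2, -23/3)
  (81/13, -745/39)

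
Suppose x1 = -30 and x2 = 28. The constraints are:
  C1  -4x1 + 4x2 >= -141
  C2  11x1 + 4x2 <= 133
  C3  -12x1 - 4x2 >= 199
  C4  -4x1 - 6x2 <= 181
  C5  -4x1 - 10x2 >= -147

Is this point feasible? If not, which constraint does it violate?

Constraint C5: -4x1 - 10x2 = -160, which is not ≥ -147. All other constraints are satisfied.

not feasible — violates C5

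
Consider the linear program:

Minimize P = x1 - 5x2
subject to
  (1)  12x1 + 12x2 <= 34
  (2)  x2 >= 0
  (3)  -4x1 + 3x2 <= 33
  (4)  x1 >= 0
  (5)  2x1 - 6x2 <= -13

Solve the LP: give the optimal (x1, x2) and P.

x1 = 0, x2 = 17/6, minimum P = -85/6

Extreme points and P = x1 - 5x2:
  (0, 17/6) → P = -85/6
  (1/2, 7/3) → P = -67/6
  (0, 13/6) → P = -65/6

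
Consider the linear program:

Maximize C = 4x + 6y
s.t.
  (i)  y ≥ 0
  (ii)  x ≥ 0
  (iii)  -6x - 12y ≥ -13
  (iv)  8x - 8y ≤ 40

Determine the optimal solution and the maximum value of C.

Feasible corners and C = 4x + 6y:
  (0, 0) → C = 0
  (13/6, 0) → C = 26/3
  (0, 13/12) → C = 13/2

The optimum lies where y = 0 and -6x - 12y = -13.
Solving simultaneously gives x = 13/6, y = 0.

x = 13/6, y = 0, maximum C = 26/3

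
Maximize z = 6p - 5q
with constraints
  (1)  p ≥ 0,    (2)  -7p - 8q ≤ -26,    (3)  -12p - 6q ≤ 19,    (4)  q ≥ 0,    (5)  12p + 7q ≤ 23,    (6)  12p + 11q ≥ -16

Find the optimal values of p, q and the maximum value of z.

p = 2/47, q = 151/47, maximum z = -743/47

Corner points and z = 6p - 5q:
  (0, 13/4) → z = -65/4
  (0, 23/7) → z = -115/7
  (2/47, 151/47) → z = -743/47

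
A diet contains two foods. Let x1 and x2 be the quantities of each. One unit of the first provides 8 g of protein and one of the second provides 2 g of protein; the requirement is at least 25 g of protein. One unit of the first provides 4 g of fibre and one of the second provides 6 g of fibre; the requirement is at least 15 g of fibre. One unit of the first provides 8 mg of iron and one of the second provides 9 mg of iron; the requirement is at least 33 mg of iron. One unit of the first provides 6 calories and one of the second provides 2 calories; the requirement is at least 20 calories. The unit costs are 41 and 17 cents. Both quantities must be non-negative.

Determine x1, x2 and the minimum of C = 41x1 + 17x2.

x1 = 3, x2 = 1, minimum C = 140

Extreme points and C = 41x1 + 17x2:
  (0, 25/2) → C = 425/2
  (33/8, 0) → C = 1353/8
  (5/2, 5/2) → C = 145
  (3, 1) → C = 140
The feasible region is unbounded (it extends along (0, 1), (1, 0)), but C strictly increases along every unbounded feasible direction, so there is no improving ray and the minimum is attained at a vertex.

The optimum lies where 8x1 + 9x2 = 33 and 6x1 + 2x2 = 20.
Solving simultaneously gives x1 = 3, x2 = 1.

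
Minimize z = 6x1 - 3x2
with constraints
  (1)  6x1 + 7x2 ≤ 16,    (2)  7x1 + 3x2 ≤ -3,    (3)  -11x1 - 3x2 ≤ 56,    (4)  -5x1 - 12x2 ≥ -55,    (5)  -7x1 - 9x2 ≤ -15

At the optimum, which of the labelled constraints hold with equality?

Feasible corners and z = 6x1 - 3x2:
  (-69/31, 130/31) → z = -804/31
  (-193/37, 250/37) → z = -1908/37
  (-12/7, 3) → z = -135/7
  (-93/13, 295/39) → z = -853/13
  (-183/26, 557/78) → z = -1655/26

The minimum is at (-93/13, 295/39). Substituting into each constraint, equality holds for (3) and (4); the remaining constraints have slack.

(3) and (4)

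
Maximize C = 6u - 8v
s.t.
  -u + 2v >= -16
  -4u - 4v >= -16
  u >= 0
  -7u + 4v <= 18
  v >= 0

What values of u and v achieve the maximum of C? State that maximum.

u = 4, v = 0, maximum C = 24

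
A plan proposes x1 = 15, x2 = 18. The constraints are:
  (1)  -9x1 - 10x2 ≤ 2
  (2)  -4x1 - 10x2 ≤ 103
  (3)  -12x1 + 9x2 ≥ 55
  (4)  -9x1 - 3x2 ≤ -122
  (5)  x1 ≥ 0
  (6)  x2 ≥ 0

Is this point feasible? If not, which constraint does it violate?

Constraint (3): -12x1 + 9x2 = -18, which is not ≥ 55. All other constraints are satisfied.

not feasible — violates (3)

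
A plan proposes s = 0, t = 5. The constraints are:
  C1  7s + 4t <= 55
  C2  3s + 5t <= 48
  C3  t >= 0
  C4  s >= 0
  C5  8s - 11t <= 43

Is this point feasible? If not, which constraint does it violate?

C1: 20 ≤ 55 ✓
C2: 25 ≤ 48 ✓
C3: 5 ≥ 0 ✓
C4: 0 ≥ 0 ✓
C5: -55 ≤ 43 ✓

feasible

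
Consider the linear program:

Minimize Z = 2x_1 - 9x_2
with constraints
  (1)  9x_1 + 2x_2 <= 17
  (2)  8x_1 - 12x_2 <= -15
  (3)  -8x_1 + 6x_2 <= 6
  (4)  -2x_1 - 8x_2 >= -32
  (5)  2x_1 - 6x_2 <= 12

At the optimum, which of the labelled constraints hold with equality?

(1) and (3)

Vertices and Z = 2x_1 - 9x_2:
  (87/62, 271/124) → Z = -2091/124
  (9/7, 19/7) → Z = -153/7
  (3/8, 3/2) → Z = -51/4

The minimum is at (9/7, 19/7). Substituting into each constraint, equality holds for (1) and (3); the remaining constraints have slack.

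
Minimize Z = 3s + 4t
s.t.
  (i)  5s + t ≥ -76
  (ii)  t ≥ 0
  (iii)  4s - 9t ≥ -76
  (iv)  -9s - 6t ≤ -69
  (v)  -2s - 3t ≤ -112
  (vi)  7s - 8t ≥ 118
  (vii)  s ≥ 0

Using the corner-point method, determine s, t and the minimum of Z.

s = 1250/37, t = 548/37, minimum Z = 5942/37

Feasible corners and Z = 3s + 4t:
  (56, 0) → Z = 168
  (1670/31, 1004/31) → Z = 9026/31
  (1250/37, 548/37) → Z = 5942/37
The feasible region is unbounded (it extends along (9, 4), (1, 0)), but Z strictly increases along every unbounded feasible direction, so there is no improving ray and the minimum is attained at a vertex.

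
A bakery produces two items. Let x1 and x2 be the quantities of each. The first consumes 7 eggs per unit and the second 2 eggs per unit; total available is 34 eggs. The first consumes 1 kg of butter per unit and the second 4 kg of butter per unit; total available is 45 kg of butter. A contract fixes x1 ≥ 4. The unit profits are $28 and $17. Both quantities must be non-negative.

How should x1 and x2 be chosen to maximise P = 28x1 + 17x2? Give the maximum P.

x1 = 4, x2 = 3, maximum P = 163

Vertices and P = 28x1 + 17x2:
  (34/7, 0) → P = 136
  (4, 0) → P = 112
  (4, 3) → P = 163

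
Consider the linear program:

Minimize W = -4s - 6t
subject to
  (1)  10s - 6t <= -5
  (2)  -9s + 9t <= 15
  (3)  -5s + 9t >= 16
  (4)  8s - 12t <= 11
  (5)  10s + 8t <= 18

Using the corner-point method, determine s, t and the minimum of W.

Extreme points and W = -4s - 6t:
  (1/4, 23/12) → W = -25/2
  (7/27, 52/27) → W = -340/27
  (17/65, 25/13) → W = -818/65

The optimum lies where -9s + 9t = 15 and 10s + 8t = 18.
Solving simultaneously gives s = 7/27, t = 52/27.

s = 7/27, t = 52/27, minimum W = -340/27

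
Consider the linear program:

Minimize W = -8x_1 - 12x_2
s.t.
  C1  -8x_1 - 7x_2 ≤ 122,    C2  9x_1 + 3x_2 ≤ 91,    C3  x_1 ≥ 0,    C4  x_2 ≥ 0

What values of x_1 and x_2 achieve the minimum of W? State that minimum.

The binding constraints are 9x_1 + 3x_2 = 91 and x_1 = 0.
Solving simultaneously gives x_1 = 0, x_2 = 91/3.

x_1 = 0, x_2 = 91/3, minimum W = -364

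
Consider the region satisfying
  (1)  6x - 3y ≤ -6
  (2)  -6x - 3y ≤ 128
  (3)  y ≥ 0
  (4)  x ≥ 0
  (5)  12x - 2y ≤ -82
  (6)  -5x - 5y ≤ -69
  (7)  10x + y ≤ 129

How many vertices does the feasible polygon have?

Pairwise boundary intersections that survive every other constraint:
  (0, 41)
  (0, 129)
  (11/2, 74)

3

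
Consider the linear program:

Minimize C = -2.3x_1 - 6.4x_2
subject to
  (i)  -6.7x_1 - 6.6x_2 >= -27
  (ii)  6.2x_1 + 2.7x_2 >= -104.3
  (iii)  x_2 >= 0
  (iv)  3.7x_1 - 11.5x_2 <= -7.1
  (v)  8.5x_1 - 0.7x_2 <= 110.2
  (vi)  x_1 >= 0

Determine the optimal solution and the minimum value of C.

Extreme points and C = -2.3x_1 - 6.4x_2:
  (26364/10147, 14747/10147) → C = -155018/10147
  (0, 45/11) → C = -288/11
  (0, 71/115) → C = -2272/575

At the optimal vertex, -6.7x_1 - 6.6x_2 = -27 and x_1 = 0.
Solving simultaneously gives x_1 = 0, x_2 = 45/11.

x_1 = 0, x_2 = 45/11, minimum C = -288/11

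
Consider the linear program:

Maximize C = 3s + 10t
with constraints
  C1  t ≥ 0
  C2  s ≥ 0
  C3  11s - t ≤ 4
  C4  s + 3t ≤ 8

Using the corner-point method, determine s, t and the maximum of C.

Vertices and C = 3s + 10t:
  (0, 0) → C = 0
  (4/11, 0) → C = 12/11
  (0, 8/3) → C = 80/3
  (10/17, 42/17) → C = 450/17

The binding constraints are s = 0 and s + 3t = 8.
Solving simultaneously gives s = 0, t = 8/3.

s = 0, t = 8/3, maximum C = 80/3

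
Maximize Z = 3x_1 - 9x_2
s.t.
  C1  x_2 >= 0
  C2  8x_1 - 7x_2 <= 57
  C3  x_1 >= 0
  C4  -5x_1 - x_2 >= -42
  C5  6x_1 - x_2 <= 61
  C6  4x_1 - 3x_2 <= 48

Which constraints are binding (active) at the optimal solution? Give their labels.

C1 and C2

Vertices and Z = 3x_1 - 9x_2:
  (57/8, 0) → Z = 171/8
  (0, 0) → Z = 0
  (351/43, 51/43) → Z = 594/43
  (0, 42) → Z = -378

The maximum is at (57/8, 0). Substituting into each constraint, equality holds for C1 and C2; the remaining constraints have slack.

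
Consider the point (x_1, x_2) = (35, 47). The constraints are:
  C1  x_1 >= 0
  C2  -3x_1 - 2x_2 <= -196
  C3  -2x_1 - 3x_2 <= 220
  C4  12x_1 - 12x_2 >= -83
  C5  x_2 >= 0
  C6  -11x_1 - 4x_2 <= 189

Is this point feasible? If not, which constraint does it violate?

Constraint C4: 12x_1 - 12x_2 = -144, which is not ≥ -83. All other constraints are satisfied.

not feasible — violates C4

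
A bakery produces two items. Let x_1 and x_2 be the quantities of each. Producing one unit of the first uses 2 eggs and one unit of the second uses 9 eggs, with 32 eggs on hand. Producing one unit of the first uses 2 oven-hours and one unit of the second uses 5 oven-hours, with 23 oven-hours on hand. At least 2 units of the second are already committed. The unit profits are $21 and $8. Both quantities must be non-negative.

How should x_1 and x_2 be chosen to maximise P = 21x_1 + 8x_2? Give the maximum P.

Extreme points and P = 21x_1 + 8x_2:
  (0, 32/9) → P = 256/9
  (0, 2) → P = 16
  (47/8, 9/4) → P = 1131/8
  (13/2, 2) → P = 305/2

x_1 = 13/2, x_2 = 2, maximum P = 305/2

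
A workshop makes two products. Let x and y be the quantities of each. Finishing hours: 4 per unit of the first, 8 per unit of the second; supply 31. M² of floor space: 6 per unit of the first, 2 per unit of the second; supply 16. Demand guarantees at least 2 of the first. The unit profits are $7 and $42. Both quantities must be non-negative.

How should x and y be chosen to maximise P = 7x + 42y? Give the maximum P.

x = 2, y = 2, maximum P = 98

The binding constraints are 6x + 2y = 16 and x = 2.
Solving simultaneously gives x = 2, y = 2.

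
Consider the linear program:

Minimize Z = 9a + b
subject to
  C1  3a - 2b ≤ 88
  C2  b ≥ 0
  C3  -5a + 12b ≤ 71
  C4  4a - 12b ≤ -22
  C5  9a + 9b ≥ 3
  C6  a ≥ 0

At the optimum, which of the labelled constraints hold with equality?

C4 and C6

Corner points and Z = 9a + b:
  (599/13, 653/26) → Z = 11435/26
  (275/7, 209/14) → Z = 737/2
  (0, 71/12) → Z = 71/12
  (0, 11/6) → Z = 11/6

The minimum is at (0, 11/6). Substituting into each constraint, equality holds for C4 and C6; the remaining constraints have slack.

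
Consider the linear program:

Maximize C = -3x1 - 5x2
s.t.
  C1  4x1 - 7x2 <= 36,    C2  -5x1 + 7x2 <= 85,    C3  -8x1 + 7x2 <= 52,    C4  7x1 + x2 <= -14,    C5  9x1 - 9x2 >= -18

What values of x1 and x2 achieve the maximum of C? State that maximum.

Vertices and C = -3x1 - 5x2:
  (-62/53, -308/53) → C = 1726/53
  (-50/3, -44/3) → C = 370/3
  (-2, 0) → C = 6

x1 = -50/3, x2 = -44/3, maximum C = 370/3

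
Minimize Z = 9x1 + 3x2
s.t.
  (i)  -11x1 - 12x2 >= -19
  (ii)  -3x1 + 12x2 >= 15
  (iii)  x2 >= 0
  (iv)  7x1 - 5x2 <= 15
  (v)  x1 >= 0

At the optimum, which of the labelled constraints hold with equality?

Corner points and Z = 9x1 + 3x2:
  (2/7, 37/28) → Z = 183/28
  (0, 19/12) → Z = 19/4
  (0, 5/4) → Z = 15/4

The minimum is at (0, 5/4). Substituting into each constraint, equality holds for (ii) and (v); the remaining constraints have slack.

(ii) and (v)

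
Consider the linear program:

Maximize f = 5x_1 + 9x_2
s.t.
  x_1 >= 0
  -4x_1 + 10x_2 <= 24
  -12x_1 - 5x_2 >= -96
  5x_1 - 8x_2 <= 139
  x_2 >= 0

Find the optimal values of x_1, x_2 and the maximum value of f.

Extreme points and f = 5x_1 + 9x_2:
  (0, 12/5) → f = 108/5
  (0, 0) → f = 0
  (6, 24/5) → f = 366/5
  (8, 0) → f = 40

The binding constraints are -4x_1 + 10x_2 = 24 and -12x_1 - 5x_2 = -96.
Solving simultaneously gives x_1 = 6, x_2 = 24/5.

x_1 = 6, x_2 = 24/5, maximum f = 366/5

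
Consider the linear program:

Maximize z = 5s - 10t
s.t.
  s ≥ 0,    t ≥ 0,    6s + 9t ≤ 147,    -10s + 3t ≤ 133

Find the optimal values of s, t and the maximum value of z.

s = 49/2, t = 0, maximum z = 245/2

Vertices and z = 5s - 10t:
  (0, 0) → z = 0
  (0, 49/3) → z = -490/3
  (49/2, 0) → z = 245/2

The binding constraints are t = 0 and 6s + 9t = 147.
Solving simultaneously gives s = 49/2, t = 0.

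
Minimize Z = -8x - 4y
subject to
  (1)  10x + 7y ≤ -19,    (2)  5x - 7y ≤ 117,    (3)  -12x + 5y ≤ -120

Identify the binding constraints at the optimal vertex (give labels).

(1) and (2)

Feasible corners and Z = -8x - 4y:
  (98/15, -253/21) → Z = -428/105
  (745/134, -714/67) → Z = -124/67
  (255/59, -804/59) → Z = 1176/59

The minimum is at (98/15, -253/21). Substituting into each constraint, equality holds for (1) and (2); the remaining constraints have slack.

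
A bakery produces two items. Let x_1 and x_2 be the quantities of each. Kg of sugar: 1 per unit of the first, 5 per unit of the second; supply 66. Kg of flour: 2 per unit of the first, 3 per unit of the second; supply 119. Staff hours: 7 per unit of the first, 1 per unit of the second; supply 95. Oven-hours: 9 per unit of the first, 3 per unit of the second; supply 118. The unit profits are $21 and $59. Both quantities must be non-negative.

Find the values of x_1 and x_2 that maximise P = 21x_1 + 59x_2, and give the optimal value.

Vertices and P = 21x_1 + 59x_2:
  (0, 0) → P = 0
  (0, 66/5) → P = 3894/5
  (118/9, 0) → P = 826/3
  (28/3, 34/3) → P = 2594/3

The binding constraints are x_1 + 5x_2 = 66 and 9x_1 + 3x_2 = 118.
Solving simultaneously gives x_1 = 28/3, x_2 = 34/3.

x_1 = 28/3, x_2 = 34/3, maximum P = 2594/3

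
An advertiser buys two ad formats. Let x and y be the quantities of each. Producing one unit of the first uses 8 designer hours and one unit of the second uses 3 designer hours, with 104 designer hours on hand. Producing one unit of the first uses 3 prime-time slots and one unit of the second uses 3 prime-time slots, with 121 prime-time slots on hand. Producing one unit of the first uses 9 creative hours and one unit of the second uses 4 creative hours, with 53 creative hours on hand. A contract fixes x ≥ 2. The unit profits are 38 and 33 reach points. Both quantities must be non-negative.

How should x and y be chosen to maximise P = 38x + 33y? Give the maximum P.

Feasible corners and P = 38x + 33y:
  (53/9, 0) → P = 2014/9
  (2, 0) → P = 76
  (2, 35/4) → P = 1459/4

The binding constraints are 9x + 4y = 53 and x = 2.
Solving simultaneously gives x = 2, y = 35/4.

x = 2, y = 35/4, maximum P = 1459/4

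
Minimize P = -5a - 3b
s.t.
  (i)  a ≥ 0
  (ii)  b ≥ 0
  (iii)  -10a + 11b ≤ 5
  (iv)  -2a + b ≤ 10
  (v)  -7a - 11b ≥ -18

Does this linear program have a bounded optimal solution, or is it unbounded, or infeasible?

bounded optimum

Feasible corners and P = -5a - 3b:
  (0, 0) → P = 0
  (0, 5/11) → P = -15/11
  (18/7, 0) → P = -90/7
  (13/17, 215/187) → P = -80/11
The feasible region has finitely many vertices and no improving ray; the minimum is -90/7 at (18/7, 0).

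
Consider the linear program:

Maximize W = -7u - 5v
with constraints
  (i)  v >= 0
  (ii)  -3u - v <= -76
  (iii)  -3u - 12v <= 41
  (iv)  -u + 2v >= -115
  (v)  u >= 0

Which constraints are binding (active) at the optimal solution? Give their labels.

Corner points and W = -7u - 5v:
  (76/3, 0) → W = -532/3
  (115, 0) → W = -805
  (0, 76) → W = -380
The feasible region is unbounded (it extends along (0, 1), (2, 1)), but W strictly decreases along every unbounded feasible direction, so there is no improving ray and the maximum is attained at a vertex.

The maximum is at (76/3, 0). Substituting into each constraint, equality holds for (i) and (ii); the remaining constraints have slack.

(i) and (ii)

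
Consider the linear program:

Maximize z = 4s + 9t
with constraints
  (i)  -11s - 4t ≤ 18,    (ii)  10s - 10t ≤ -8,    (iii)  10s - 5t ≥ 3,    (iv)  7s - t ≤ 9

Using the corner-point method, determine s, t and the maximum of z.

The binding constraints are 10s - 5t = 3 and 7s - t = 9.
Solving simultaneously gives s = 42/25, t = 69/25.

s = 42/25, t = 69/25, maximum z = 789/25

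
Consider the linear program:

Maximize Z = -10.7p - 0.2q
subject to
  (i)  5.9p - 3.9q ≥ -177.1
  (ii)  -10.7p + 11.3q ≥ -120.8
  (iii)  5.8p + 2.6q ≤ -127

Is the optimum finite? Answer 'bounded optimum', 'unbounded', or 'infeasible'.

Feasible corners and Z = -10.7p - 0.2q:
  (-247235/2494, -260769/2494) → Z = 26975683/24940
  (-1838/73, 6947/949) → Z = 1271382/4745
  (-56051/4668, -102977/4668) → Z = 6203411/46680
The feasible region has finitely many vertices and no improving ray; the maximum is 26975683/24940 at (-247235/2494, -260769/2494).

bounded optimum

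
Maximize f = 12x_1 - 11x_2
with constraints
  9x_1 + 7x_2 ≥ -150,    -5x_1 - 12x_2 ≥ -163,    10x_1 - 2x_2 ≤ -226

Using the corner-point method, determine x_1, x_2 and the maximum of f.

x_1 = -941/44, x_2 = 267/44, maximum f = -14229/44

Feasible corners and f = 12x_1 - 11x_2:
  (-2941/73, 2217/73) → f = -59679/73
  (-941/44, 267/44) → f = -14229/44
  (-1193/65, 276/13) → f = -29496/65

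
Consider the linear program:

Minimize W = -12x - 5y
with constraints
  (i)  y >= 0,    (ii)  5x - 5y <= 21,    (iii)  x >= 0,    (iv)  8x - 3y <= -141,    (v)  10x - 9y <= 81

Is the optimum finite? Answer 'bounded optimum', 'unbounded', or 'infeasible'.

unbounded

From the feasible point (0, 47), moving in the direction (0, 1) keeps every constraint satisfied while W decreases without bound.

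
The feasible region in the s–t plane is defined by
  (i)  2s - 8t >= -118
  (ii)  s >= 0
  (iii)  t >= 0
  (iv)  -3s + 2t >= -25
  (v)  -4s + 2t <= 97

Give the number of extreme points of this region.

Of the 10 pairwise boundary intersections, those satisfying every inequality are:
  (0, 59/4)
  (109/5, 101/5)
  (0, 0)
  (25/3, 0)

4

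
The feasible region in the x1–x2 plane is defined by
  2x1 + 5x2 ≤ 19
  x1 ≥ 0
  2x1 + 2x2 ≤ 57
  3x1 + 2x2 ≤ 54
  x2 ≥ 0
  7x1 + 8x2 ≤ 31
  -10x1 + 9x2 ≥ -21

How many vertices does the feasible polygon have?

Intersecting each pair of boundary lines and keeping only the points that satisfy every inequality leaves:
  (0, 19/5)
  (3/19, 71/19)
  (0, 0)
  (21/10, 0)
  (447/143, 163/143)

5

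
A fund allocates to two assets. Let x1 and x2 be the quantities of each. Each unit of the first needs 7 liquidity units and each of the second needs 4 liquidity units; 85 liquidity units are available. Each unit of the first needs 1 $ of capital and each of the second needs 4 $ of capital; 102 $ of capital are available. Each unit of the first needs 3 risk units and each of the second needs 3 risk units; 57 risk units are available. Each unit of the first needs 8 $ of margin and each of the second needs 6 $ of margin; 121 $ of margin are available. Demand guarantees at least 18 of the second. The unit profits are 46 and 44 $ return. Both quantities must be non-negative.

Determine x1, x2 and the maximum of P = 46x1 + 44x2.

x1 = 1, x2 = 18, maximum P = 838

Feasible corners and P = 46x1 + 44x2:
  (0, 19) → P = 836
  (0, 18) → P = 792
  (1, 18) → P = 838

The binding constraints are 3x1 + 3x2 = 57 and x2 = 18.
Solving simultaneously gives x1 = 1, x2 = 18.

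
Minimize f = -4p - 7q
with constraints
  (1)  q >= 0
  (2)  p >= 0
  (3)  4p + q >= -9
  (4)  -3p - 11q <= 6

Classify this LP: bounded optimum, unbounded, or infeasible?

From the feasible point (0, 0), moving in the direction (0, 1) keeps every constraint satisfied while f decreases without bound.

unbounded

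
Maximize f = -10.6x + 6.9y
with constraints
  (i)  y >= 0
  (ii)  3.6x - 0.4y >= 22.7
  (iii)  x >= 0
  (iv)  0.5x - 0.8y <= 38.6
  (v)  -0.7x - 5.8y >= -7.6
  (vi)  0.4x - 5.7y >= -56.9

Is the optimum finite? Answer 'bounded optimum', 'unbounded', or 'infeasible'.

Vertices and f = -10.6x + 6.9y:
  (227/36, 0) → f = -12031/180
  (76/7, 0) → f = -4028/35
  (6735/1058, 1147/2116) → f = -1348677/21160
The feasible region has finitely many vertices and no improving ray; the maximum is -1348677/21160 at (6735/1058, 1147/2116).

bounded optimum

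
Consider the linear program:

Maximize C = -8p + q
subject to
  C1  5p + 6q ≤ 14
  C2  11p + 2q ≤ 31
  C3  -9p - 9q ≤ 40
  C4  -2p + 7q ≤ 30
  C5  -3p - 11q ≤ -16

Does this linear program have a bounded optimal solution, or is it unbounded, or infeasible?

bounded optimum

Corner points and C = -8p + q:
  (-82/47, 178/47) → C = 834/47
  (58/37, 38/37) → C = -426/37
  (-218/43, 122/43) → C = 1866/43
The feasible region has finitely many vertices and no improving ray; the maximum is 1866/43 at (-218/43, 122/43).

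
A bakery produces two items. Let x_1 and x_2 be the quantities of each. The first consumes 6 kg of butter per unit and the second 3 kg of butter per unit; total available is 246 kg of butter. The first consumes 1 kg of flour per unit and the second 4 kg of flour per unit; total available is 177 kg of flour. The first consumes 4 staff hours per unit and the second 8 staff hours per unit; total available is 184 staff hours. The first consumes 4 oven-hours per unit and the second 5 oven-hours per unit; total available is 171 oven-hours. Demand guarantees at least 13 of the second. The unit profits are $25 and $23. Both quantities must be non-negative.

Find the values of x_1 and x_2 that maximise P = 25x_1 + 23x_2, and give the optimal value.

x_1 = 20, x_2 = 13, maximum P = 799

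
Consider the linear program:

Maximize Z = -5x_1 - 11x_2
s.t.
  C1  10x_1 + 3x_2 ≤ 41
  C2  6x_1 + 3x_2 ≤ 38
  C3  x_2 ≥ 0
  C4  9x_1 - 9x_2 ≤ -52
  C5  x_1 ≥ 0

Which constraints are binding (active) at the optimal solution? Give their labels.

Vertices and Z = -5x_1 - 11x_2:
  (3/4, 67/6) → Z = -1519/12
  (71/39, 889/117) → Z = -10844/117
  (0, 38/3) → Z = -418/3
  (0, 52/9) → Z = -572/9

The maximum is at (0, 52/9). Substituting into each constraint, equality holds for C4 and C5; the remaining constraints have slack.

C4 and C5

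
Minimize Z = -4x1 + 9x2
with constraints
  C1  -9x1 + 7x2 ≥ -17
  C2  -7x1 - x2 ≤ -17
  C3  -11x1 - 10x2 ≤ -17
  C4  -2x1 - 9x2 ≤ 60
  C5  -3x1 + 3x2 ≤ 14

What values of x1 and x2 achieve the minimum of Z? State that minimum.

The binding constraints are -9x1 + 7x2 = -17 and -7x1 - x2 = -17.
Solving simultaneously gives x1 = 68/29, x2 = 17/29.

x1 = 68/29, x2 = 17/29, minimum Z = -119/29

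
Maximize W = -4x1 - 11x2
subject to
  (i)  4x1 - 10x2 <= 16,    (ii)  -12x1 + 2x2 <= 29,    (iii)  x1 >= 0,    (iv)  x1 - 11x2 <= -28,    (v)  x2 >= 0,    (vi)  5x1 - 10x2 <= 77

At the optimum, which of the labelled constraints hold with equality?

Corner points and W = -4x1 - 11x2:
  (228/17, 64/17) → W = -1616/17
  (61, 114/5) → W = -2474/5
  (0, 29/2) → W = -319/2
  (0, 28/11) → W = -28
The feasible region is unbounded (it extends along (2, 1), (1, 6)), but W strictly decreases along every unbounded feasible direction, so there is no improving ray and the maximum is attained at a vertex.

The maximum is at (0, 28/11). Substituting into each constraint, equality holds for (iii) and (iv); the remaining constraints have slack.

(iii) and (iv)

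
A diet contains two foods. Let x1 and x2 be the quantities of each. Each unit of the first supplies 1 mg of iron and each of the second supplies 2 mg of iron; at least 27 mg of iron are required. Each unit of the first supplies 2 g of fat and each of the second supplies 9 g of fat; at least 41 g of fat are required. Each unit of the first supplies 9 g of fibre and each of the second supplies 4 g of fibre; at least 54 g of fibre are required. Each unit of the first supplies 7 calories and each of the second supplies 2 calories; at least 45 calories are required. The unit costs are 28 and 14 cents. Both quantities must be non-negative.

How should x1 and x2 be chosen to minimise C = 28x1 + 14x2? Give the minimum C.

x1 = 3, x2 = 12, minimum C = 252

The feasible region is unbounded (it extends along (0, 1), (1, 0)), but C strictly increases along every unbounded feasible direction, so there is no improving ray and the minimum is attained at a vertex.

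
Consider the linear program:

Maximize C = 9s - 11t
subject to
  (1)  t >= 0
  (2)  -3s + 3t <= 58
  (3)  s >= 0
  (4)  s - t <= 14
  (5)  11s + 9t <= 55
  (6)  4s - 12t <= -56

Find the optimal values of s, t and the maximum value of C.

s = 13/14, t = 209/42, maximum C = -974/21

Feasible corners and C = 9s - 11t:
  (0, 55/9) → C = -605/9
  (0, 14/3) → C = -154/3
  (13/14, 209/42) → C = -974/21

The binding constraints are 11s + 9t = 55 and 4s - 12t = -56.
Solving simultaneously gives s = 13/14, t = 209/42.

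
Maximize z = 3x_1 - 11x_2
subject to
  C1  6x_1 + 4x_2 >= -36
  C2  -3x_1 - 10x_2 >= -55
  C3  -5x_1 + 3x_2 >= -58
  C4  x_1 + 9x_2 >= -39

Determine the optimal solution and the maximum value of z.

Extreme points and z = 3x_1 - 11x_2:
  (-145/12, 73/8) → z = -1093/8
  (-84/25, -99/25) → z = 837/25
  (745/59, 101/59) → z = 1124/59
  (135/16, -253/48) → z = 1999/24

The binding constraints are -5x_1 + 3x_2 = -58 and x_1 + 9x_2 = -39.
Solving simultaneously gives x_1 = 135/16, x_2 = -253/48.

x_1 = 135/16, x_2 = -253/48, maximum z = 1999/24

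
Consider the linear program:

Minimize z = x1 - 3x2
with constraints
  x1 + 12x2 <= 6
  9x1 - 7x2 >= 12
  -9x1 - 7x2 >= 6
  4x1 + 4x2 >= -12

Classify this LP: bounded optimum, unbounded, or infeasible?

Corner points and z = x1 - 3x2:
  (1/3, -9/7) → z = 88/21
  (-9/16, -39/16) → z = 27/4
  (15/2, -21/2) → z = 39
The feasible region has finitely many vertices and no improving ray; the minimum is 88/21 at (1/3, -9/7).

bounded optimum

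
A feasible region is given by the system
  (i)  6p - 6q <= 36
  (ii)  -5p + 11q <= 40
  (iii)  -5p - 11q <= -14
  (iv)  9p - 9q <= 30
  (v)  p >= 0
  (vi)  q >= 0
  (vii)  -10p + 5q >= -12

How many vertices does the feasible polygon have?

4

The feasible vertices (each the meet of two boundaries and inside every other half-plane) are:
  (0, 40/11)
  (332/85, 92/17)
  (0, 14/11)
  (202/135, 16/27)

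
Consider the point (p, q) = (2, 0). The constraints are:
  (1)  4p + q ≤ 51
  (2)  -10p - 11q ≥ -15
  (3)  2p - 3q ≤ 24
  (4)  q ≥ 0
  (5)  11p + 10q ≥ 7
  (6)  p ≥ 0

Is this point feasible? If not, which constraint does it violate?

not feasible — violates (2)

Constraint (2): -10p - 11q = -20, which is not ≥ -15. All other constraints are satisfied.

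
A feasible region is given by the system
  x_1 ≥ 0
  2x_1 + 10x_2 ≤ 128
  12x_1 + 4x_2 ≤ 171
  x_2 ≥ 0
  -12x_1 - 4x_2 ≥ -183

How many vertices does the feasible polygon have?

The feasible vertices (each the meet of two boundaries and inside every other half-plane) are:
  (0, 64/5)
  (0, 0)
  (599/56, 597/56)
  (57/4, 0)

4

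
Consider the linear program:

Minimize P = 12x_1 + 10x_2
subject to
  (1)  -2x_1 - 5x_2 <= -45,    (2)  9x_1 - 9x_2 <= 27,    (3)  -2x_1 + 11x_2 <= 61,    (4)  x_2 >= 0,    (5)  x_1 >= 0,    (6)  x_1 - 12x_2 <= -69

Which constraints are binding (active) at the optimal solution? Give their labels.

Corner points and P = 12x_1 + 10x_2:
  (95/16, 53/8) → P = 275/2
  (195/29, 183/29) → P = 4170/29
  (94/9, 67/9) → P = 1798/9
  (105/11, 72/11) → P = 180

The minimum is at (95/16, 53/8). Substituting into each constraint, equality holds for (1) and (3); the remaining constraints have slack.

(1) and (3)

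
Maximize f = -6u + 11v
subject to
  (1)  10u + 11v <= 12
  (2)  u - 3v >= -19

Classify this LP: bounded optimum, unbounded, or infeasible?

From the feasible point (-173/41, 202/41), moving in the direction (-3, -1) keeps every constraint satisfied while f increases without bound.

unbounded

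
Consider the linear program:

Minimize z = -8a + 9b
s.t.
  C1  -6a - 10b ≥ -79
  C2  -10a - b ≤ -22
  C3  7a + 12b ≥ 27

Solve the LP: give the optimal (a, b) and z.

a = 339, b = -391/2, minimum z = -8943/2

Corner points and z = -8a + 9b:
  (3/2, 7) → z = 51
  (339, -391/2) → z = -8943/2
  (237/113, 116/113) → z = -852/113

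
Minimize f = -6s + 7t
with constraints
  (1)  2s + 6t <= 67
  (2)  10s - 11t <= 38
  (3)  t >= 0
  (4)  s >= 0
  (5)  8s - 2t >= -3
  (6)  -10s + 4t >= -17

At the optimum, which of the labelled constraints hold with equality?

Vertices and f = -6s + 7t:
  (29/13, 271/26) → f = 1549/26
  (185/34, 159/17) → f = 558/17
  (0, 0) → f = 0
  (17/10, 0) → f = -51/5
  (0, 3/2) → f = 21/2

The minimum is at (17/10, 0). Substituting into each constraint, equality holds for (3) and (6); the remaining constraints have slack.

(3) and (6)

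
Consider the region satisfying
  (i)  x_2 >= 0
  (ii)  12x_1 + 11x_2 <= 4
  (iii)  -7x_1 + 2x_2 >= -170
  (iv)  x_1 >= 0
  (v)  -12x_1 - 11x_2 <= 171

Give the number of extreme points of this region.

Pairwise boundary intersections that survive every other constraint:
  (1/3, 0)
  (0, 0)
  (0, 4/11)

3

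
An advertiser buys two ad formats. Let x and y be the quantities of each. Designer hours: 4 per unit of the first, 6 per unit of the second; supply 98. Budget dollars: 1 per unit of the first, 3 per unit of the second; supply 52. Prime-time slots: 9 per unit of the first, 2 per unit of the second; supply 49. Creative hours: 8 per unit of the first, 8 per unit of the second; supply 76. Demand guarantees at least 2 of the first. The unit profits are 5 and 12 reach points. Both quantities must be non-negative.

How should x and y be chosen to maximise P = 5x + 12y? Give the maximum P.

x = 2, y = 15/2, maximum P = 100

At the optimal vertex, 8x + 8y = 76 and x = 2.
Solving simultaneously gives x = 2, y = 15/2.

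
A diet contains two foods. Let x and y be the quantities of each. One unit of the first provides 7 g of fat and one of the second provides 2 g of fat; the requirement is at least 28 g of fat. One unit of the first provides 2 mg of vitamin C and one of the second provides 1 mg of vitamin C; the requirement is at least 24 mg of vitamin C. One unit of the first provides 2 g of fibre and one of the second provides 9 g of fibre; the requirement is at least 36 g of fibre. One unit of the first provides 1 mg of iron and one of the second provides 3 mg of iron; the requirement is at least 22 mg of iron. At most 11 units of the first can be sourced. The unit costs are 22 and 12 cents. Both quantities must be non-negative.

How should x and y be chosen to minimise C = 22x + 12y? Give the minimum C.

Vertices and C = 22x + 12y:
  (0, 24) → C = 288
  (10, 4) → C = 268
  (11, 11/3) → C = 286
The feasible region is unbounded (it extends along (0, 1)), but C strictly increases along every unbounded feasible direction, so there is no improving ray and the minimum is attained at a vertex.

x = 10, y = 4, minimum C = 268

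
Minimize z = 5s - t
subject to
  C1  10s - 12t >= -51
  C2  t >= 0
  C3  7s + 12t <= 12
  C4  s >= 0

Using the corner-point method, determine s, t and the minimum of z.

Extreme points and z = 5s - t:
  (12/7, 0) → z = 60/7
  (0, 0) → z = 0
  (0, 1) → z = -1

The optimum lies where 7s + 12t = 12 and s = 0.
Solving simultaneously gives s = 0, t = 1.

s = 0, t = 1, minimum z = -1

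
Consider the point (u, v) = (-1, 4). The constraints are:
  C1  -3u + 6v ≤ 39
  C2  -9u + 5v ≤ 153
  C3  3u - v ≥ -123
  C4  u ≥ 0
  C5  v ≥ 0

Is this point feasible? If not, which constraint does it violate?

not feasible — violates C4

Constraint C4: u = -1, which is not ≥ 0. All other constraints are satisfied.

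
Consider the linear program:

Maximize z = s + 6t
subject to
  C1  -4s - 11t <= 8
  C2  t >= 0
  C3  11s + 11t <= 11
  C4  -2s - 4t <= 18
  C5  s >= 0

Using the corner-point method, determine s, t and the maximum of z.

s = 0, t = 1, maximum z = 6

Vertices and z = s + 6t:
  (1, 0) → z = 1
  (0, 0) → z = 0
  (0, 1) → z = 6

At the optimal vertex, 11s + 11t = 11 and s = 0.
Solving simultaneously gives s = 0, t = 1.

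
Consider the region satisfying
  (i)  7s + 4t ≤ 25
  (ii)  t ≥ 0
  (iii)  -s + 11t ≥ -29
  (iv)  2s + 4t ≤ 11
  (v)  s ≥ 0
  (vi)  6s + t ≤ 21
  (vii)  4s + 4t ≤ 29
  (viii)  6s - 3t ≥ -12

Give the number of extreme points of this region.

Pairwise boundary intersections that survive every other constraint:
  (14/5, 27/20)
  (59/17, 3/17)
  (0, 0)
  (7/2, 0)
  (0, 11/4)

5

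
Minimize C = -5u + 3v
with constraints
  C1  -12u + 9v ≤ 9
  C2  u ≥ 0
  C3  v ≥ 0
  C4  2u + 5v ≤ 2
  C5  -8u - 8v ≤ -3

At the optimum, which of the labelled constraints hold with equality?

Vertices and C = -5u + 3v:
  (0, 2/5) → C = 6/5
  (0, 3/8) → C = 9/8
  (1, 0) → C = -5
  (3/8, 0) → C = -15/8

The minimum is at (1, 0). Substituting into each constraint, equality holds for C3 and C4; the remaining constraints have slack.

C3 and C4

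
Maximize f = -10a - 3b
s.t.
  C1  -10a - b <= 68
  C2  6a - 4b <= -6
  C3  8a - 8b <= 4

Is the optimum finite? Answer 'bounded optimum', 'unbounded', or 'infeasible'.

Vertices and f = -10a - 3b:
  (-135/22, -73/11) → f = 894/11
  (-4, -9/2) → f = 107/2
The feasible region has finitely many vertices and no improving ray; the maximum is 894/11 at (-135/22, -73/11).

bounded optimum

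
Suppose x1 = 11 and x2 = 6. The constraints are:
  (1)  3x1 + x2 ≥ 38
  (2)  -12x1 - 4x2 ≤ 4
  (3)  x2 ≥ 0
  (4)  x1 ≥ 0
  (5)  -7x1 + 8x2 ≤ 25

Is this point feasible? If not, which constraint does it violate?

feasible

(1): 39 ≥ 38 ✓
(2): -156 ≤ 4 ✓
(3): 6 ≥ 0 ✓
(4): 11 ≥ 0 ✓
(5): -29 ≤ 25 ✓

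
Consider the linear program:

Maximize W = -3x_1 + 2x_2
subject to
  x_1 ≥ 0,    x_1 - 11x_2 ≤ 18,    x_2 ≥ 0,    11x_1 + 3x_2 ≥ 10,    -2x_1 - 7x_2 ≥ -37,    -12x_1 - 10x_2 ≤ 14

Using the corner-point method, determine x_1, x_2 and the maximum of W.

Vertices and W = -3x_1 + 2x_2:
  (0, 10/3) → W = 20/3
  (0, 37/7) → W = 74/7
  (18, 0) → W = -54
  (533/29, 1/29) → W = -1597/29
  (10/11, 0) → W = -30/11

The optimum lies where x_1 = 0 and -2x_1 - 7x_2 = -37.
Solving simultaneously gives x_1 = 0, x_2 = 37/7.

x_1 = 0, x_2 = 37/7, maximum W = 74/7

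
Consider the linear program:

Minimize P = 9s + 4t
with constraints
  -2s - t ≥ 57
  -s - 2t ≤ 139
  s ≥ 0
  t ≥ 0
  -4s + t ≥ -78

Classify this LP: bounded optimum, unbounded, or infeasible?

The boundaries -2s - t = 57 and s = 0 meet at (0, -57), but that point violates t ≥ 0. Every candidate vertex is excluded by some other constraint, so the feasible region is empty.

infeasible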